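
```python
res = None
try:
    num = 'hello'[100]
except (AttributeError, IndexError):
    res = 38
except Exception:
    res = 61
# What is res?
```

Step-by-step execution trace:
1. `num = 'hello'[100]` raises IndexError.
2. `except (AttributeError, IndexError)` matches (IndexError is in the tuple) → res = 38.
3. `except Exception` is not reached.
Result: 38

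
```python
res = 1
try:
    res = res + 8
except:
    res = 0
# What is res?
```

Step-by-step execution trace:
1. res starts at 1.
2. try: `res = res + 8` → res = 9. No exception raised.
3. `except` is skipped.
Result: 9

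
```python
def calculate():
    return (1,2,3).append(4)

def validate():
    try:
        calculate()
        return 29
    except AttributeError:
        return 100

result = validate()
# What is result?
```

Step-by-step execution trace:
1. `validate()` calls `calculate()`.
2. `calculate()` evaluates `(1,2,3).append(4)`, which raises AttributeError; it propagates to the caller.
3. `return 29` is not reached.
4. `except AttributeError` in validate matches → returns 100.
5. result = 100.
Result: 100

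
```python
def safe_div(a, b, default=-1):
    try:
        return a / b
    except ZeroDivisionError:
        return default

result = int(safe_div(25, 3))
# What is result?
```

Step-by-step execution trace:
1. `safe_div(25, 3)` enters try: `return 25 / 3` → returns 8.333333333333334. No exception raised.
2. `except ZeroDivisionError` is skipped.
3. `int(8.333333333333334)` → 8 → result = 8.
Result: 8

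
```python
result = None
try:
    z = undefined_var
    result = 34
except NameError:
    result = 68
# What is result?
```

Step-by-step execution trace:
1. `z = undefined_var` raises NameError.
2. `result = 34` is not reached.
3. `except NameError` matches → result = 68.
Result: 68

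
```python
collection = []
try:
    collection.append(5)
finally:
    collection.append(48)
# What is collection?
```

Step-by-step execution trace:
1. try: `collection.append(5)` → collection = [5].
2. The try body completes without raising.
3. finally always runs: `collection.append(48)` → collection = [5, 48].
Result: [5, 48]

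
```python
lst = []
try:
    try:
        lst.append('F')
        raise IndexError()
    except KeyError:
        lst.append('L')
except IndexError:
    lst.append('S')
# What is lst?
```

Step-by-step execution trace:
1. Inner try: `lst.append('F')` → lst = ['F'].
2. `raise IndexError()` raises IndexError.
3. Inner `except KeyError` does not match IndexError; exception propagates to outer try.
4. Outer `except IndexError` matches → `lst.append('S')` → lst = ['F', 'S'].
Result: ['F', 'S']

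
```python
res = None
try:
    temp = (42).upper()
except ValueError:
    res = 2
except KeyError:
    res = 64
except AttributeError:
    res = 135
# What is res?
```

Step-by-step execution trace:
1. `temp = (42).upper()` raises AttributeError.
2. `except ValueError` does not match AttributeError; skipped.
3. `except KeyError` does not match AttributeError; skipped.
4. `except AttributeError` matches → res = 135.
Result: 135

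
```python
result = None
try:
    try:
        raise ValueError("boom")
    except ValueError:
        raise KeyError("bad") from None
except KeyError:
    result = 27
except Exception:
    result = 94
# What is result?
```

Step-by-step execution trace:
1. Inner try raises ValueError; inner `except ValueError` catches it.
2. `raise KeyError(...) from None` raises KeyError (from None suppresses __context__, but the active exception is still KeyError).
3. Outer `except KeyError` matches → result = 27.
4. `except Exception` is not reached.
Result: 27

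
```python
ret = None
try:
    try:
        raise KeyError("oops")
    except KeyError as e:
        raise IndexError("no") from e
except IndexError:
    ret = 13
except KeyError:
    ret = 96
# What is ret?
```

Step-by-step execution trace:
1. Inner try raises KeyError; inner `except KeyError as e` catches it.
2. `raise IndexError(...) from e` raises IndexError (KeyError is attached as __cause__, but only IndexError is active).
3. Outer `except IndexError` matches → ret = 13.
4. `except KeyError` is not reached.
Result: 13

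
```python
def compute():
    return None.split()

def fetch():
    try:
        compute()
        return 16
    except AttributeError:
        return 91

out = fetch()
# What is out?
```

Step-by-step execution trace:
1. `fetch()` calls `compute()`.
2. `compute()` evaluates `None.split()`, which raises AttributeError; it propagates to the caller.
3. `return 16` is not reached.
4. `except AttributeError` in fetch matches → returns 91.
5. out = 91.
Result: 91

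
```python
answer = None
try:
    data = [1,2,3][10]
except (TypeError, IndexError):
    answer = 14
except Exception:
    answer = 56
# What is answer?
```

Step-by-step execution trace:
1. `data = [1,2,3][10]` raises IndexError.
2. `except (TypeError, IndexError)` matches (IndexError is in the tuple) → answer = 14.
3. `except Exception` is not reached.
Result: 14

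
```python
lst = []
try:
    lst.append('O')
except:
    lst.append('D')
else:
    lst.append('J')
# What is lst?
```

Step-by-step execution trace:
1. try: `lst.append('O')` → lst = ['O']. No exception raised.
2. `except` is skipped.
3. `else` runs (try completed without exception): `lst.append('J')` → lst = ['O', 'J'].
Result: ['O', 'J']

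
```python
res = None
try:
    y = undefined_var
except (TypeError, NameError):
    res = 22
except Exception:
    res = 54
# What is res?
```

Step-by-step execution trace:
1. `y = undefined_var` raises NameError.
2. `except (TypeError, NameError)` matches (NameError is in the tuple) → res = 22.
3. `except Exception` is not reached.
Result: 22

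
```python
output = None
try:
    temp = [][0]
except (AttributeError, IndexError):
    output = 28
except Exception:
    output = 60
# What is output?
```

Step-by-step execution trace:
1. `temp = [][0]` raises IndexError.
2. `except (AttributeError, IndexError)` matches (IndexError is in the tuple) → output = 28.
3. `except Exception` is not reached.
Result: 28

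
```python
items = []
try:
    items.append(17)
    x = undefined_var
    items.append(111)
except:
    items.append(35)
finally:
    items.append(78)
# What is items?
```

Step-by-step execution trace:
1. try: `items.append(17)` → items = [17].
2. `x = undefined_var` raises NameError; `items.append(111)` is not reached.
3. bare `except` matches → `items.append(35)` → items = [17, 35].
4. finally always runs: `items.append(78)` → items = [17, 35, 78].
Result: [17, 35, 78]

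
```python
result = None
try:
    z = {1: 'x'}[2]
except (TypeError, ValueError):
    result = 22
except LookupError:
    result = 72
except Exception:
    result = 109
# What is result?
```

Step-by-step execution trace:
1. `z = {1: 'x'}[2]` raises KeyError.
2. `except (TypeError, ValueError)` does not match KeyError; skipped.
3. `except LookupError` matches (KeyError is a subclass of LookupError) → result = 72.
4. `except Exception` is not reached.
Result: 72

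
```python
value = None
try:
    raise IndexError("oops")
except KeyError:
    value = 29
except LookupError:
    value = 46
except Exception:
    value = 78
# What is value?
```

Step-by-step execution trace:
1. `raise IndexError(...)` raises IndexError.
2. `except KeyError` does not match (IndexError is not a subclass of KeyError); skipped.
3. `except LookupError` matches (IndexError is a subclass of LookupError) → value = 46.
4. `except Exception` is not reached.
Result: 46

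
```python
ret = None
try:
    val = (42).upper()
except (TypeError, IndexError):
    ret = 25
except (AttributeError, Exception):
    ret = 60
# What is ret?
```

Step-by-step execution trace:
1. `val = (42).upper()` raises AttributeError.
2. `except (TypeError, IndexError)` does not match AttributeError; skipped.
3. `except (AttributeError, Exception)` matches (AttributeError is in the tuple) → ret = 60.
Result: 60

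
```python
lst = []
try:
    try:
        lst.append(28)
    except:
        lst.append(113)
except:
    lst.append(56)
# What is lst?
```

Step-by-step execution trace:
1. Inner try: `lst.append(28)` → lst = [28]. No exception raised.
2. Inner `except` is skipped.
3. Inner try completes normally; outer `except` is skipped.
Result: [28]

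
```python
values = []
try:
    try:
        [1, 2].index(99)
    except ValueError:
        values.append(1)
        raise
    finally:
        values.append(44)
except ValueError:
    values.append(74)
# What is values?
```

Step-by-step execution trace:
1. Inner try: `[1, 2].index(99)` raises ValueError.
2. Inner `except ValueError` matches → `values.append(1)` → values = [1].
3. bare `raise` re-raises ValueError.
4. Inner `finally` runs during unwinding: `values.append(44)` → values = [1, 44].
5. Outer `except ValueError` matches → `values.append(74)` → values = [1, 44, 74].
Result: [1, 44, 74]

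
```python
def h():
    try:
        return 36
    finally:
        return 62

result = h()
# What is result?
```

Step-by-step execution trace:
1. `h()` enters try: `return 36` sets pending return value 36.
2. Before returning, `finally: return 62` runs and overrides the pending return.
3. h() returns 62 → result = 62.
Result: 62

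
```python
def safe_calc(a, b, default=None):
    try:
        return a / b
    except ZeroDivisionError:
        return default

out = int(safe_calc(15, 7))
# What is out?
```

Step-by-step execution trace:
1. `safe_calc(15, 7)` enters try: `return 15 / 7` → returns 2.142857142857143. No exception raised.
2. `except ZeroDivisionError` is skipped.
3. `int(2.142857142857143)` → 2 → out = 2.
Result: 2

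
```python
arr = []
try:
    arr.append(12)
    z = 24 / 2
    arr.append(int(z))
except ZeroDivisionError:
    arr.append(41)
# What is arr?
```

Step-by-step execution trace:
1. try: `arr.append(12)` → arr = [12].
2. `z = 24 / 2` → z = 12.0. No exception raised.
3. `arr.append(int(z))` → arr = [12, 12].
4. `except ZeroDivisionError` is skipped (no exception was raised).
Result: [12, 12]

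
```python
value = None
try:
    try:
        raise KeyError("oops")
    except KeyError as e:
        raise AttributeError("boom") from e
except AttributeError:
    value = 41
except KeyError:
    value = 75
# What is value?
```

Step-by-step execution trace:
1. Inner try raises KeyError; inner `except KeyError as e` catches it.
2. `raise AttributeError(...) from e` raises AttributeError (KeyError is attached as __cause__, but only AttributeError is active).
3. Outer `except AttributeError` matches → value = 41.
4. `except KeyError` is not reached.
Result: 41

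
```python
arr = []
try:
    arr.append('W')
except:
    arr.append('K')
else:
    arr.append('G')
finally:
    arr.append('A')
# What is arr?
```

Step-by-step execution trace:
1. try: `arr.append('W')` → arr = ['W']. No exception raised.
2. `except` is skipped.
3. `else` runs: `arr.append('G')` → arr = ['W', 'G'].
4. `finally` always runs: `arr.append('A')` → arr = ['W', 'G', 'A'].
Result: ['W', 'G', 'A']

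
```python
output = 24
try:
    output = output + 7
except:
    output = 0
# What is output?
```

Step-by-step execution trace:
1. output starts at 24.
2. try: `output = output + 7` → output = 31. No exception raised.
3. `except` is skipped.
Result: 31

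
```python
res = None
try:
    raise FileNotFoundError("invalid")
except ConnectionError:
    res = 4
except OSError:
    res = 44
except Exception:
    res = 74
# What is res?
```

Step-by-step execution trace:
1. `raise FileNotFoundError(...)` raises FileNotFoundError.
2. `except ConnectionError` does not match (FileNotFoundError is not a subclass of ConnectionError); skipped.
3. `except OSError` matches (FileNotFoundError is a subclass of OSError) → res = 44.
4. `except Exception` is not reached.
Result: 44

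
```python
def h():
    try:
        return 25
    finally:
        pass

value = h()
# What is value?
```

Step-by-step execution trace:
1. `h()` enters try: `return 25` sets pending return value 25.
2. Before returning, `finally: pass` runs (no effect).
3. h() returns 25 → value = 25.
Result: 25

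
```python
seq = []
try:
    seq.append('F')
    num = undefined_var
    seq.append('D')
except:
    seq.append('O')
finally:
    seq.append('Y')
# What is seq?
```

Step-by-step execution trace:
1. try: `seq.append('F')` → seq = ['F'].
2. `num = undefined_var` raises NameError; `seq.append('D')` is not reached.
3. bare `except` matches → `seq.append('O')` → seq = ['F', 'O'].
4. finally always runs: `seq.append('Y')` → seq = ['F', 'O', 'Y'].
Result: ['F', 'O', 'Y']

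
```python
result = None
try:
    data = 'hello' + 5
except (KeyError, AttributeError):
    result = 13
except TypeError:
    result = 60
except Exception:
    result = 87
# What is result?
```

Step-by-step execution trace:
1. `data = 'hello' + 5` raises TypeError.
2. `except (KeyError, AttributeError)` does not match TypeError; skipped.
3. `except TypeError` matches (exact type match) → result = 60.
4. `except Exception` is not reached.
Result: 60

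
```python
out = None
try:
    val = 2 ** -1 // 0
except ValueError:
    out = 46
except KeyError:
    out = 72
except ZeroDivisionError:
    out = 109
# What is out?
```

Step-by-step execution trace:
1. `val = 2 ** -1 // 0` raises ZeroDivisionError.
2. `except ValueError` does not match ZeroDivisionError; skipped.
3. `except KeyError` does not match ZeroDivisionError; skipped.
4. `except ZeroDivisionError` matches → out = 109.
Result: 109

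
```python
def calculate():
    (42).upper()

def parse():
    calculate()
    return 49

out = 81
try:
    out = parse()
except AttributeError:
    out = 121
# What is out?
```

Step-by-step execution trace:
1. out starts at 81.
2. try: `parse()` calls `calculate()`.
3. `calculate()` evaluates `(42).upper()`, which raises AttributeError; it propagates through parse (uncaught).
4. `return 49` in parse is not reached; the assignment to out does not complete.
5. `except AttributeError` matches → out = 121.
Result: 121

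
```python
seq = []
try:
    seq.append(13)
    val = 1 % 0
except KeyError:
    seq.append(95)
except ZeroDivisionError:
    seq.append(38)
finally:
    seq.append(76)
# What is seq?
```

Step-by-step execution trace:
1. try: `seq.append(13)` → seq = [13].
2. `val = 1 % 0` raises ZeroDivisionError.
3. `except KeyError` does not match ZeroDivisionError; skipped.
4. `except ZeroDivisionError` matches → `seq.append(38)` → seq = [13, 38].
5. finally always runs: `seq.append(76)` → seq = [13, 38, 76].
Result: [13, 38, 76]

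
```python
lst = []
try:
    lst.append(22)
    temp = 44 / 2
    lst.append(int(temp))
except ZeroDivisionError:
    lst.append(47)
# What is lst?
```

Step-by-step execution trace:
1. try: `lst.append(22)` → lst = [22].
2. `temp = 44 / 2` → temp = 22.0. No exception raised.
3. `lst.append(int(temp))` → lst = [22, 22].
4. `except ZeroDivisionError` is skipped (no exception was raised).
Result: [22, 22]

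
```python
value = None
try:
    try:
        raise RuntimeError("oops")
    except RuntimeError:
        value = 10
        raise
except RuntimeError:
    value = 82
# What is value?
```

Step-by-step execution trace:
1. Inner try: `raise RuntimeError("oops")` raises RuntimeError.
2. Inner `except RuntimeError` matches → value = 10.
3. bare `raise` re-raises the same RuntimeError.
4. Outer `except RuntimeError` matches → value = 82.
Result: 82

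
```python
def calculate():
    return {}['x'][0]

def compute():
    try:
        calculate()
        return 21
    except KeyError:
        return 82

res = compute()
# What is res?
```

Step-by-step execution trace:
1. `compute()` calls `calculate()`.
2. `calculate()` evaluates `{}['x'][0]`, which raises KeyError; it propagates to the caller.
3. `return 21` is not reached.
4. `except KeyError` in compute matches → returns 82.
5. res = 82.
Result: 82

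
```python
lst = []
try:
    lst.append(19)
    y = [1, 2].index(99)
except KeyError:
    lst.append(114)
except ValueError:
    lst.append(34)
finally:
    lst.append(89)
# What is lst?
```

Step-by-step execution trace:
1. try: `lst.append(19)` → lst = [19].
2. `y = [1, 2].index(99)` raises ValueError.
3. `except KeyError` does not match ValueError; skipped.
4. `except ValueError` matches → `lst.append(34)` → lst = [19, 34].
5. finally always runs: `lst.append(89)` → lst = [19, 34, 89].
Result: [19, 34, 89]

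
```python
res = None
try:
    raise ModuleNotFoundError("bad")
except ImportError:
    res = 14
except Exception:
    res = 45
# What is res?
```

Step-by-step execution trace:
1. `raise ModuleNotFoundError(...)` raises ModuleNotFoundError.
2. `except ImportError` matches (ModuleNotFoundError is a subclass of ImportError) → res = 14.
3. `except Exception` is not reached.
Result: 14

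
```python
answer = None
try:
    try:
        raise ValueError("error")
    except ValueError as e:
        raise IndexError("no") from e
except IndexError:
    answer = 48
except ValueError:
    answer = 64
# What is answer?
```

Step-by-step execution trace:
1. Inner try raises ValueError; inner `except ValueError as e` catches it.
2. `raise IndexError(...) from e` raises IndexError (ValueError is attached as __cause__, but only IndexError is active).
3. Outer `except IndexError` matches → answer = 48.
4. `except ValueError` is not reached.
Result: 48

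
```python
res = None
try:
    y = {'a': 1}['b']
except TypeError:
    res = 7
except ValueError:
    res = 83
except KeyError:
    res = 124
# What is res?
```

Step-by-step execution trace:
1. `y = {'a': 1}['b']` raises KeyError.
2. `except TypeError` does not match KeyError; skipped.
3. `except ValueError` does not match KeyError; skipped.
4. `except KeyError` matches → res = 124.
Result: 124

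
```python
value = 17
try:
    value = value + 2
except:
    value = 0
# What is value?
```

Step-by-step execution trace:
1. value starts at 17.
2. try: `value = value + 2` → value = 19. No exception raised.
3. `except` is skipped.
Result: 19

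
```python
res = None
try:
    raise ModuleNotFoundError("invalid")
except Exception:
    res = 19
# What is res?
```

Step-by-step execution trace:
1. `raise ModuleNotFoundError(...)` raises ModuleNotFoundError.
2. `except Exception` matches (ModuleNotFoundError is a subclass of Exception) → res = 19.
Result: 19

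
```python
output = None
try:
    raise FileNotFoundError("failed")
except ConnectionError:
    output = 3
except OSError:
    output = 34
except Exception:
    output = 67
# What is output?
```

Step-by-step execution trace:
1. `raise FileNotFoundError(...)` raises FileNotFoundError.
2. `except ConnectionError` does not match (FileNotFoundError is not a subclass of ConnectionError); skipped.
3. `except OSError` matches (FileNotFoundError is a subclass of OSError) → output = 34.
4. `except Exception` is not reached.
Result: 34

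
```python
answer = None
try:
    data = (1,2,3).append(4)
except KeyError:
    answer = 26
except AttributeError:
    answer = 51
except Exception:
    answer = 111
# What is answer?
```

Step-by-step execution trace:
1. `data = (1,2,3).append(4)` raises AttributeError.
2. `except KeyError` does not match AttributeError; skipped.
3. `except AttributeError` matches → answer = 51.
4. Remaining except clauses are skipped.
Result: 51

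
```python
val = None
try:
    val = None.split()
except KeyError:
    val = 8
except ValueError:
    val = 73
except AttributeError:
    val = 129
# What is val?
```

Step-by-step execution trace:
1. `val = None.split()` raises AttributeError.
2. `except KeyError` does not match AttributeError; skipped.
3. `except ValueError` does not match AttributeError; skipped.
4. `except AttributeError` matches → val = 129.
Result: 129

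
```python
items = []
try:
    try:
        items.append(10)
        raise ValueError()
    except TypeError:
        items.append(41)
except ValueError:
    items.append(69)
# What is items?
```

Step-by-step execution trace:
1. Inner try: `items.append(10)` → items = [10].
2. `raise ValueError()` raises ValueError.
3. Inner `except TypeError` does not match ValueError; exception propagates to outer try.
4. Outer `except ValueError` matches → `items.append(69)` → items = [10, 69].
Result: [10, 69]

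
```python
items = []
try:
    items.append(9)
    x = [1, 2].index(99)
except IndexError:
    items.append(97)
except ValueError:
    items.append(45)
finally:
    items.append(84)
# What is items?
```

Step-by-step execution trace:
1. try: `items.append(9)` → items = [9].
2. `x = [1, 2].index(99)` raises ValueError.
3. `except IndexError` does not match ValueError; skipped.
4. `except ValueError` matches → `items.append(45)` → items = [9, 45].
5. finally always runs: `items.append(84)` → items = [9, 45, 84].
Result: [9, 45, 84]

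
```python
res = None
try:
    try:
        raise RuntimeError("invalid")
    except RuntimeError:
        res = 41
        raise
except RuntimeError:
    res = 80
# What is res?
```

Step-by-step execution trace:
1. Inner try: `raise RuntimeError("invalid")` raises RuntimeError.
2. Inner `except RuntimeError` matches → res = 41.
3. bare `raise` re-raises the same RuntimeError.
4. Outer `except RuntimeError` matches → res = 80.
Result: 80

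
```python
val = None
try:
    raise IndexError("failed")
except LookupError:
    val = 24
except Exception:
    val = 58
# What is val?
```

Step-by-step execution trace:
1. `raise IndexError(...)` raises IndexError.
2. `except LookupError` matches (IndexError is a subclass of LookupError) → val = 24.
3. `except Exception` is not reached.
Result: 24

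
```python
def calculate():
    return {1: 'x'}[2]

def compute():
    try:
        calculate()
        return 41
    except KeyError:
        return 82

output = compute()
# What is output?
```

Step-by-step execution trace:
1. `compute()` calls `calculate()`.
2. `calculate()` evaluates `{1: 'x'}[2]`, which raises KeyError; it propagates to the caller.
3. `return 41` is not reached.
4. `except KeyError` in compute matches → returns 82.
5. output = 82.
Result: 82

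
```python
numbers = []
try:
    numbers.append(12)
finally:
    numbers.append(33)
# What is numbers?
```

Step-by-step execution trace:
1. try: `numbers.append(12)` → numbers = [12].
2. The try body completes without raising.
3. finally always runs: `numbers.append(33)` → numbers = [12, 33].
Result: [12, 33]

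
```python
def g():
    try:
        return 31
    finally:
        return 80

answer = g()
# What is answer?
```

Step-by-step execution trace:
1. `g()` enters try: `return 31` sets pending return value 31.
2. Before returning, `finally: return 80` runs and overrides the pending return.
3. g() returns 80 → answer = 80.
Result: 80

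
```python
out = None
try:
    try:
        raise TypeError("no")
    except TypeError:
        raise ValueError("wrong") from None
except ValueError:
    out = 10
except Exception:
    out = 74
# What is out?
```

Step-by-step execution trace:
1. Inner try raises TypeError; inner `except TypeError` catches it.
2. `raise ValueError(...) from None` raises ValueError (from None suppresses __context__, but the active exception is still ValueError).
3. Outer `except ValueError` matches → out = 10.
4. `except Exception` is not reached.
Result: 10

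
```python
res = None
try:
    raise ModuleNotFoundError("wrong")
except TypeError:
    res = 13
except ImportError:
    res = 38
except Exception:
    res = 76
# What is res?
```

Step-by-step execution trace:
1. `raise ModuleNotFoundError(...)` raises ModuleNotFoundError.
2. `except TypeError` does not match (ModuleNotFoundError is not a subclass of TypeError); skipped.
3. `except ImportError` matches (ModuleNotFoundError is a subclass of ImportError) → res = 38.
4. `except Exception` is not reached.
Result: 38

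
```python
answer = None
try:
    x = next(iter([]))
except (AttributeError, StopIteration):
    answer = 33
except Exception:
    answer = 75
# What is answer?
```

Step-by-step execution trace:
1. `x = next(iter([]))` raises StopIteration.
2. `except (AttributeError, StopIteration)` matches (StopIteration is in the tuple) → answer = 33.
3. `except Exception` is not reached.
Result: 33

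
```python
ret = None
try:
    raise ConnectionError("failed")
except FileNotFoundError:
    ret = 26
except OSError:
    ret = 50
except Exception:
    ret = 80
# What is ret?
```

Step-by-step execution trace:
1. `raise ConnectionError(...)` raises ConnectionError.
2. `except FileNotFoundError` does not match (ConnectionError is not a subclass of FileNotFoundError); skipped.
3. `except OSError` matches (ConnectionError is a subclass of OSError) → ret = 50.
4. `except Exception` is not reached.
Result: 50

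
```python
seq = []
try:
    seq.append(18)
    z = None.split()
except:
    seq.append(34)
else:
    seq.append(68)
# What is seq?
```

Step-by-step execution trace:
1. try: `seq.append(18)` → seq = [18].
2. `z = None.split()` raises AttributeError.
3. bare `except` matches → `seq.append(34)` → seq = [18, 34].
4. `else` is skipped (an exception was raised).
Result: [18, 34]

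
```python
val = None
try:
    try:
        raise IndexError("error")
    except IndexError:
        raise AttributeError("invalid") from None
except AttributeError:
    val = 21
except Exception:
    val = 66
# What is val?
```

Step-by-step execution trace:
1. Inner try raises IndexError; inner `except IndexError` catches it.
2. `raise AttributeError(...) from None` raises AttributeError (from None suppresses __context__, but the active exception is still AttributeError).
3. Outer `except AttributeError` matches → val = 21.
4. `except Exception` is not reached.
Result: 21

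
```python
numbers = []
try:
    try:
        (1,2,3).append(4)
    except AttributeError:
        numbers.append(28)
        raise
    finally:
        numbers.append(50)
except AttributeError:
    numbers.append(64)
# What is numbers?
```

Step-by-step execution trace:
1. Inner try: `(1,2,3).append(4)` raises AttributeError.
2. Inner `except AttributeError` matches → `numbers.append(28)` → numbers = [28].
3. bare `raise` re-raises AttributeError.
4. Inner `finally` runs during unwinding: `numbers.append(50)` → numbers = [28, 50].
5. Outer `except AttributeError` matches → `numbers.append(64)` → numbers = [28, 50, 64].
Result: [28, 50, 64]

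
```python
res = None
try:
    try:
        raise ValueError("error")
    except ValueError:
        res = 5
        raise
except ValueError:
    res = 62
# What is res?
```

Step-by-step execution trace:
1. Inner try: `raise ValueError("error")` raises ValueError.
2. Inner `except ValueError` matches → res = 5.
3. bare `raise` re-raises the same ValueError.
4. Outer `except ValueError` matches → res = 62.
Result: 62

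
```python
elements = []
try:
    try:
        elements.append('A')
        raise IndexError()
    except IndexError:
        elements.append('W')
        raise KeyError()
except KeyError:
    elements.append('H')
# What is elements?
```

Step-by-step execution trace:
1. Inner try: `elements.append('A')` → elements = ['A'].
2. `raise IndexError()` raises IndexError.
3. Inner `except IndexError` matches → `elements.append('W')` → elements = ['A', 'W'].
4. `raise KeyError()` raises KeyError; propagates to outer try.
5. Outer `except KeyError` matches → `elements.append('H')` → elements = ['A', 'W', 'H'].
Result: ['A', 'W', 'H']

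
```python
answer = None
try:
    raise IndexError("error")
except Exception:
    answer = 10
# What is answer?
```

Step-by-step execution trace:
1. `raise IndexError(...)` raises IndexError.
2. `except Exception` matches (IndexError is a subclass of Exception) → answer = 10.
Result: 10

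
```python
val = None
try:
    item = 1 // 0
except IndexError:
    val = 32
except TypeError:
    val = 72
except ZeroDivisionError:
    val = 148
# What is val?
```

Step-by-step execution trace:
1. `item = 1 // 0` raises ZeroDivisionError.
2. `except IndexError` does not match ZeroDivisionError; skipped.
3. `except TypeError` does not match ZeroDivisionError; skipped.
4. `except ZeroDivisionError` matches → val = 148.
Result: 148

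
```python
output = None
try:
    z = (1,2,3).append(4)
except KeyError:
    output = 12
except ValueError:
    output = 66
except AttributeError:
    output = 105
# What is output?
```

Step-by-step execution trace:
1. `z = (1,2,3).append(4)` raises AttributeError.
2. `except KeyError` does not match AttributeError; skipped.
3. `except ValueError` does not match AttributeError; skipped.
4. `except AttributeError` matches → output = 105.
Result: 105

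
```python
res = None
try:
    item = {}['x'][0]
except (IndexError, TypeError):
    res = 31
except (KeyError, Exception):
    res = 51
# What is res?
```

Step-by-step execution trace:
1. `item = {}['x'][0]` raises KeyError.
2. `except (IndexError, TypeError)` does not match KeyError; skipped.
3. `except (KeyError, Exception)` matches (KeyError is in the tuple) → res = 51.
Result: 51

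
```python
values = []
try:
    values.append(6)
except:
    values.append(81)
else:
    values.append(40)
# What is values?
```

Step-by-step execution trace:
1. try: `values.append(6)` → values = [6]. No exception raised.
2. `except` is skipped.
3. `else` runs (try completed without exception): `values.append(40)` → values = [6, 40].
Result: [6, 40]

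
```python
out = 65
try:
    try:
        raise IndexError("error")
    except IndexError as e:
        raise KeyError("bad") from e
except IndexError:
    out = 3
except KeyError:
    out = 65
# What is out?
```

Step-by-step execution trace:
1. Inner try raises IndexError; inner `except IndexError as e` catches it.
2. `raise KeyError(...) from e` raises KeyError (IndexError is attached as __cause__, but only KeyError is active).
3. Outer `except IndexError` does not match KeyError; skipped.
4. Outer `except KeyError` matches → out = 65.
Result: 65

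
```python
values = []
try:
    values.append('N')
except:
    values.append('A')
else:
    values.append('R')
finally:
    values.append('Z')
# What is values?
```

Step-by-step execution trace:
1. try: `values.append('N')` → values = ['N']. No exception raised.
2. `except` is skipped.
3. `else` runs: `values.append('R')` → values = ['N', 'R'].
4. `finally` always runs: `values.append('Z')` → values = ['N', 'R', 'Z'].
Result: ['N', 'R', 'Z']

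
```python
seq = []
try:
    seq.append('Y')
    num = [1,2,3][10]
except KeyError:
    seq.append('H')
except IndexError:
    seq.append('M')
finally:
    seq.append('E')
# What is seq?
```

Step-by-step execution trace:
1. try: `seq.append('Y')` → seq = ['Y'].
2. `num = [1,2,3][10]` raises IndexError.
3. `except KeyError` does not match IndexError; skipped.
4. `except IndexError` matches → `seq.append('M')` → seq = ['Y', 'M'].
5. finally always runs: `seq.append('E')` → seq = ['Y', 'M', 'E'].
Result: ['Y', 'M', 'E']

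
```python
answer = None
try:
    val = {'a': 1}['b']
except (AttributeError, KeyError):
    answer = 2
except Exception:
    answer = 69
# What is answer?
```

Step-by-step execution trace:
1. `val = {'a': 1}['b']` raises KeyError.
2. `except (AttributeError, KeyError)` matches (KeyError is in the tuple) → answer = 2.
3. `except Exception` is not reached.
Result: 2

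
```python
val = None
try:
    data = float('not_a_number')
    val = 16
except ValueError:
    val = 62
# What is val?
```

Step-by-step execution trace:
1. `data = float('not_a_number')` raises ValueError.
2. `val = 16` is not reached.
3. `except ValueError` matches → val = 62.
Result: 62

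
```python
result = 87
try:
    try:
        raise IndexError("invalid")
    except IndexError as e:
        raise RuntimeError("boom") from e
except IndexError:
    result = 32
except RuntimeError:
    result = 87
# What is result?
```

Step-by-step execution trace:
1. Inner try raises IndexError; inner `except IndexError as e` catches it.
2. `raise RuntimeError(...) from e` raises RuntimeError (IndexError is attached as __cause__, but only RuntimeError is active).
3. Outer `except IndexError` does not match RuntimeError; skipped.
4. Outer `except RuntimeError` matches → result = 87.
Result: 87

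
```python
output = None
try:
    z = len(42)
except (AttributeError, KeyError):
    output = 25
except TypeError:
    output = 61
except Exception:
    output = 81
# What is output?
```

Step-by-step execution trace:
1. `z = len(42)` raises TypeError.
2. `except (AttributeError, KeyError)` does not match TypeError; skipped.
3. `except TypeError` matches (exact type match) → output = 61.
4. `except Exception` is not reached.
Result: 61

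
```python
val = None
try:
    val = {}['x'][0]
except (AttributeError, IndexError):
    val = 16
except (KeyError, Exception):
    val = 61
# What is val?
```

Step-by-step execution trace:
1. `val = {}['x'][0]` raises KeyError.
2. `except (AttributeError, IndexError)` does not match KeyError; skipped.
3. `except (KeyError, Exception)` matches (KeyError is in the tuple) → val = 61.
Result: 61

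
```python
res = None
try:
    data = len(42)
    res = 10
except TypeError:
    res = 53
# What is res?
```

Step-by-step execution trace:
1. `data = len(42)` raises TypeError.
2. `res = 10` is not reached.
3. `except TypeError` matches → res = 53.
Result: 53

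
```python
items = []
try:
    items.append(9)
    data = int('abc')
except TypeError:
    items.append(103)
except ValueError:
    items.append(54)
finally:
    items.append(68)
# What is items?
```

Step-by-step execution trace:
1. try: `items.append(9)` → items = [9].
2. `data = int('abc')` raises ValueError.
3. `except TypeError` does not match ValueError; skipped.
4. `except ValueError` matches → `items.append(54)` → items = [9, 54].
5. finally always runs: `items.append(68)` → items = [9, 54, 68].
Result: [9, 54, 68]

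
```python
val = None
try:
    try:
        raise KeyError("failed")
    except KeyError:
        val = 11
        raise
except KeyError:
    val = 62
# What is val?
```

Step-by-step execution trace:
1. Inner try: `raise KeyError("failed")` raises KeyError.
2. Inner `except KeyError` matches → val = 11.
3. bare `raise` re-raises the same KeyError.
4. Outer `except KeyError` matches → val = 62.
Result: 62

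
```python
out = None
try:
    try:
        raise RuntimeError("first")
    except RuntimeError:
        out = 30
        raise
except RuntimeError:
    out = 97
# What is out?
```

Step-by-step execution trace:
1. Inner try: `raise RuntimeError("first")` raises RuntimeError.
2. Inner `except RuntimeError` matches → out = 30.
3. bare `raise` re-raises the same RuntimeError.
4. Outer `except RuntimeError` matches → out = 97.
Result: 97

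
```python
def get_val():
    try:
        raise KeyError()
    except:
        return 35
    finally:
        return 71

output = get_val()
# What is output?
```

Step-by-step execution trace:
1. `get_val()` enters try: `raise KeyError()` raises KeyError.
2. bare `except` matches → `return 35` sets pending return value 35.
3. Before returning, `finally: return 71` runs and overrides the pending return.
4. get_val() returns 71 → output = 71.
Result: 71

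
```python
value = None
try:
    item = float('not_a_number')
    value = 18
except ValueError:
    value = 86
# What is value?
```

Step-by-step execution trace:
1. `item = float('not_a_number')` raises ValueError.
2. `value = 18` is not reached.
3. `except ValueError` matches → value = 86.
Result: 86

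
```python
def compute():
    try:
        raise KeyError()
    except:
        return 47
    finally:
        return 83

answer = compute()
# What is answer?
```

Step-by-step execution trace:
1. `compute()` enters try: `raise KeyError()` raises KeyError.
2. bare `except` matches → `return 47` sets pending return value 47.
3. Before returning, `finally: return 83` runs and overrides the pending return.
4. compute() returns 83 → answer = 83.
Result: 83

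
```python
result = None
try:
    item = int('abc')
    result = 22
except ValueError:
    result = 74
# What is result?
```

Step-by-step execution trace:
1. `item = int('abc')` raises ValueError.
2. `result = 22` is not reached.
3. `except ValueError` matches → result = 74.
Result: 74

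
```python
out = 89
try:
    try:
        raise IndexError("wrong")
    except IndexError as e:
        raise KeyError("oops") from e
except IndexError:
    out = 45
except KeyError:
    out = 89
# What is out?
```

Step-by-step execution trace:
1. Inner try raises IndexError; inner `except IndexError as e` catches it.
2. `raise KeyError(...) from e` raises KeyError (IndexError is attached as __cause__, but only KeyError is active).
3. Outer `except IndexError` does not match KeyError; skipped.
4. Outer `except KeyError` matches → out = 89.
Result: 89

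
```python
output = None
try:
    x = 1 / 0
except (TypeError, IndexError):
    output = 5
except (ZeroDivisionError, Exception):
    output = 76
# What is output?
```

Step-by-step execution trace:
1. `x = 1 / 0` raises ZeroDivisionError.
2. `except (TypeError, IndexError)` does not match ZeroDivisionError; skipped.
3. `except (ZeroDivisionError, Exception)` matches (ZeroDivisionError is in the tuple) → output = 76.
Result: 76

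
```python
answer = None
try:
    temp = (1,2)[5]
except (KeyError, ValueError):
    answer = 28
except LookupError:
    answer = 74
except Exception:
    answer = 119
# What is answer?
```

Step-by-step execution trace:
1. `temp = (1,2)[5]` raises IndexError.
2. `except (KeyError, ValueError)` does not match IndexError; skipped.
3. `except LookupError` matches (IndexError is a subclass of LookupError) → answer = 74.
4. `except Exception` is not reached.
Result: 74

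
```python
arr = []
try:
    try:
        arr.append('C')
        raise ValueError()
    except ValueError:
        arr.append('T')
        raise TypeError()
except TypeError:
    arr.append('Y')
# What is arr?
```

Step-by-step execution trace:
1. Inner try: `arr.append('C')` → arr = ['C'].
2. `raise ValueError()` raises ValueError.
3. Inner `except ValueError` matches → `arr.append('T')` → arr = ['C', 'T'].
4. `raise TypeError()` raises TypeError; propagates to outer try.
5. Outer `except TypeError` matches → `arr.append('Y')` → arr = ['C', 'T', 'Y'].
Result: ['C', 'T', 'Y']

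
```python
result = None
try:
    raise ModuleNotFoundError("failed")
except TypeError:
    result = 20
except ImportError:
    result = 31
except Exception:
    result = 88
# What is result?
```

Step-by-step execution trace:
1. `raise ModuleNotFoundError(...)` raises ModuleNotFoundError.
2. `except TypeError` does not match (ModuleNotFoundError is not a subclass of TypeError); skipped.
3. `except ImportError` matches (ModuleNotFoundError is a subclass of ImportError) → result = 31.
4. `except Exception` is not reached.
Result: 31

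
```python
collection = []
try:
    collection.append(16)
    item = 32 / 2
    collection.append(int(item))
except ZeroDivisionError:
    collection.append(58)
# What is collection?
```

Step-by-step execution trace:
1. try: `collection.append(16)` → collection = [16].
2. `item = 32 / 2` → item = 16.0. No exception raised.
3. `collection.append(int(item))` → collection = [16, 16].
4. `except ZeroDivisionError` is skipped (no exception was raised).
Result: [16, 16]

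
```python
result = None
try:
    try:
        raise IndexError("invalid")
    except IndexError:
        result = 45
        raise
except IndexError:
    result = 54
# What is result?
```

Step-by-step execution trace:
1. Inner try: `raise IndexError("invalid")` raises IndexError.
2. Inner `except IndexError` matches → result = 45.
3. bare `raise` re-raises the same IndexError.
4. Outer `except IndexError` matches → result = 54.
Result: 54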